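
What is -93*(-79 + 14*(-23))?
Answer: 37293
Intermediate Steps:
-93*(-79 + 14*(-23)) = -93*(-79 - 322) = -93*(-401) = 37293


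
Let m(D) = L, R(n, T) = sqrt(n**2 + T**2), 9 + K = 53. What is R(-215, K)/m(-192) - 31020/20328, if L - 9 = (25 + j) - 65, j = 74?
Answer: -235/154 + sqrt(48161)/43 ≈ 3.5777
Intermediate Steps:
K = 44 (K = -9 + 53 = 44)
R(n, T) = sqrt(T**2 + n**2)
L = 43 (L = 9 + ((25 + 74) - 65) = 9 + (99 - 65) = 9 + 34 = 43)
m(D) = 43
R(-215, K)/m(-192) - 31020/20328 = sqrt(44**2 + (-215)**2)/43 - 31020/20328 = sqrt(1936 + 46225)*(1/43) - 31020*1/20328 = sqrt(48161)*(1/43) - 235/154 = sqrt(48161)/43 - 235/154 = -235/154 + sqrt(48161)/43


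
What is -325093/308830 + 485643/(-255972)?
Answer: -38865972181/13175305460 ≈ -2.9499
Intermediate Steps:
-325093/308830 + 485643/(-255972) = -325093*1/308830 + 485643*(-1/255972) = -325093/308830 - 161881/85324 = -38865972181/13175305460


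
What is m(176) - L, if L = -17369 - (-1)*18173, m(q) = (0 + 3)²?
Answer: -795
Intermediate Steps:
m(q) = 9 (m(q) = 3² = 9)
L = 804 (L = -17369 - 1*(-18173) = -17369 + 18173 = 804)
m(176) - L = 9 - 1*804 = 9 - 804 = -795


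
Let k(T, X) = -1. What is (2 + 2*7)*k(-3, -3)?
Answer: -16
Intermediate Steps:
(2 + 2*7)*k(-3, -3) = (2 + 2*7)*(-1) = (2 + 14)*(-1) = 16*(-1) = -16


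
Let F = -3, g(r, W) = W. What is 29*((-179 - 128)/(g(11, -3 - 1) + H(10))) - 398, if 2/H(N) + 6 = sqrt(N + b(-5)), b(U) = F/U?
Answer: 1012292/633 - 8903*sqrt(265)/1266 ≈ 1484.7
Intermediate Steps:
b(U) = -3/U
H(N) = 2/(-6 + sqrt(3/5 + N)) (H(N) = 2/(-6 + sqrt(N - 3/(-5))) = 2/(-6 + sqrt(N - 3*(-1/5))) = 2/(-6 + sqrt(N + 3/5)) = 2/(-6 + sqrt(3/5 + N)))
29*((-179 - 128)/(g(11, -3 - 1) + H(10))) - 398 = 29*((-179 - 128)/((-3 - 1) + 10/(-30 + sqrt(5)*sqrt(3 + 5*10)))) - 398 = 29*(-307/(-4 + 10/(-30 + sqrt(5)*sqrt(3 + 50)))) - 398 = 29*(-307/(-4 + 10/(-30 + sqrt(5)*sqrt(53)))) - 398 = 29*(-307/(-4 + 10/(-30 + sqrt(265)))) - 398 = -8903/(-4 + 10/(-30 + sqrt(265))) - 398 = -398 - 8903/(-4 + 10/(-30 + sqrt(265)))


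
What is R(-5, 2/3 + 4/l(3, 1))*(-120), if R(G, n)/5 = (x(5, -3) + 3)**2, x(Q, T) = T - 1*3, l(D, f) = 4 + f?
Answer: -5400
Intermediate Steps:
x(Q, T) = -3 + T (x(Q, T) = T - 3 = -3 + T)
R(G, n) = 45 (R(G, n) = 5*((-3 - 3) + 3)**2 = 5*(-6 + 3)**2 = 5*(-3)**2 = 5*9 = 45)
R(-5, 2/3 + 4/l(3, 1))*(-120) = 45*(-120) = -5400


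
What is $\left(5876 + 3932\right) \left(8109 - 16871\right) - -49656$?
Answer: $-85888040$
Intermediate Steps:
$\left(5876 + 3932\right) \left(8109 - 16871\right) - -49656 = 9808 \left(-8762\right) + 49656 = -85937696 + 49656 = -85888040$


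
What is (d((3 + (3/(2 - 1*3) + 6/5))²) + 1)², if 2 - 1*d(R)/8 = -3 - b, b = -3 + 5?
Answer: 3249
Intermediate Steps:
b = 2
d(R) = 56 (d(R) = 16 - 8*(-3 - 1*2) = 16 - 8*(-3 - 2) = 16 - 8*(-5) = 16 + 40 = 56)
(d((3 + (3/(2 - 1*3) + 6/5))²) + 1)² = (56 + 1)² = 57² = 3249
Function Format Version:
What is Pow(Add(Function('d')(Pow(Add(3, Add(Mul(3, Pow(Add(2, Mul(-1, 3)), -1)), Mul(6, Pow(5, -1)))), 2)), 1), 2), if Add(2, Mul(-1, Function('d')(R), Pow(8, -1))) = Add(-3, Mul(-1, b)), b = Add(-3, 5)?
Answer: 3249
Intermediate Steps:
b = 2
Function('d')(R) = 56 (Function('d')(R) = Add(16, Mul(-8, Add(-3, Mul(-1, 2)))) = Add(16, Mul(-8, Add(-3, -2))) = Add(16, Mul(-8, -5)) = Add(16, 40) = 56)
Pow(Add(Function('d')(Pow(Add(3, Add(Mul(3, Pow(Add(2, Mul(-1, 3)), -1)), Mul(6, Pow(5, -1)))), 2)), 1), 2) = Pow(Add(56, 1), 2) = Pow(57, 2) = 3249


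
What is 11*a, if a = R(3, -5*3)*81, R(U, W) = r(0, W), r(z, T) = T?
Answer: -13365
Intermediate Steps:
R(U, W) = W
a = -1215 (a = -5*3*81 = -15*81 = -1215)
11*a = 11*(-1215) = -13365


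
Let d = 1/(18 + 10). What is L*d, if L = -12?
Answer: -3/7 ≈ -0.42857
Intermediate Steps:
d = 1/28 ≈ 0.035714
L*d = -12*1/28 = -3/7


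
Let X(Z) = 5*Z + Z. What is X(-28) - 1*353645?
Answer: -353813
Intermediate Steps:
X(Z) = 6*Z
X(-28) - 1*353645 = 6*(-28) - 1*353645 = -168 - 353645 = -353813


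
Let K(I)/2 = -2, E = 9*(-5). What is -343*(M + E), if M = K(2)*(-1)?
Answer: 14063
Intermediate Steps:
E = -45
K(I) = -4 (K(I) = 2*(-2) = -4)
M = 4 (M = -4*(-1) = 4)
-343*(M + E) = -343*(4 - 45) = -343*(-41) = 14063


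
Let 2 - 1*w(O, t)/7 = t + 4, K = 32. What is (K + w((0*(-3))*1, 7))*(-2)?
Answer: 62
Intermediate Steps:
w(O, t) = -14 - 7*t (w(O, t) = 14 - 7*(t + 4) = 14 - 7*(4 + t) = 14 + (-28 - 7*t) = -14 - 7*t)
(K + w((0*(-3))*1, 7))*(-2) = (32 + (-14 - 7*7))*(-2) = (32 + (-14 - 49))*(-2) = (32 - 63)*(-2) = -31*(-2) = 62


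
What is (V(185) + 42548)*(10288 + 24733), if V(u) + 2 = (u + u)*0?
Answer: 1490003466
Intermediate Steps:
V(u) = -2 (V(u) = -2 + (u + u)*0 = -2 + (2*u)*0 = -2 + 0 = -2)
(V(185) + 42548)*(10288 + 24733) = (-2 + 42548)*(10288 + 24733) = 42546*35021 = 1490003466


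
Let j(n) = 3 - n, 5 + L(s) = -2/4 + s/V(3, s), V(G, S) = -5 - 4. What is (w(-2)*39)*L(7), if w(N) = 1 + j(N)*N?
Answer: 4407/2 ≈ 2203.5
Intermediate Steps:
V(G, S) = -9
L(s) = -11/2 - s/9 (L(s) = -5 + (-2/4 + s/(-9)) = -5 + (-2*¼ + s*(-⅑)) = -5 + (-½ - s/9) = -11/2 - s/9)
w(N) = 1 + N*(3 - N) (w(N) = 1 + (3 - N)*N = 1 + N*(3 - N))
(w(-2)*39)*L(7) = ((1 - 1*(-2)*(-3 - 2))*39)*(-11/2 - ⅑*7) = ((1 - 1*(-2)*(-5))*39)*(-11/2 - 7/9) = ((1 - 10)*39)*(-113/18) = -9*39*(-113/18) = -351*(-113/18) = 4407/2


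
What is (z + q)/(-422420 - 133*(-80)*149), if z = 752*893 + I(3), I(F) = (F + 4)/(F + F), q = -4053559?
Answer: -20292131/6977640 ≈ -2.9082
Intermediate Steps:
I(F) = (4 + F)/(2*F) (I(F) = (4 + F)/((2*F)) = (4 + F)*(1/(2*F)) = (4 + F)/(2*F))
z = 4029223/6 (z = 752*893 + (1/2)*(4 + 3)/3 = 671536 + (1/2)*(1/3)*7 = 671536 + 7/6 = 4029223/6 ≈ 6.7154e+5)
(z + q)/(-422420 - 133*(-80)*149) = (4029223/6 - 4053559)/(-422420 - 133*(-80)*149) = -20292131/(6*(-422420 + 10640*149)) = -20292131/(6*(-422420 + 1585360)) = -20292131/6/1162940 = -20292131/6*1/1162940 = -20292131/6977640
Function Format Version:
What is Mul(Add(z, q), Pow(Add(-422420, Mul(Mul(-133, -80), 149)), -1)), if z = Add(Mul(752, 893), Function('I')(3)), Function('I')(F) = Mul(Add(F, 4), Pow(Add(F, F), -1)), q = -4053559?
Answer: Rational(-20292131, 6977640) ≈ -2.9082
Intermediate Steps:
Function('I')(F) = Mul(Rational(1, 2), Pow(F, -1), Add(4, F)) (Function('I')(F) = Mul(Add(4, F), Pow(Mul(2, F), -1)) = Mul(Add(4, F), Mul(Rational(1, 2), Pow(F, -1))) = Mul(Rational(1, 2), Pow(F, -1), Add(4, F)))
z = Rational(4029223, 6) (z = Add(Mul(752, 893), Mul(Rational(1, 2), Pow(3, -1), Add(4, 3))) = Add(671536, Mul(Rational(1, 2), Rational(1, 3), 7)) = Add(671536, Rational(7, 6)) = Rational(4029223, 6) ≈ 6.7154e+5)
Mul(Add(z, q), Pow(Add(-422420, Mul(Mul(-133, -80), 149)), -1)) = Mul(Add(Rational(4029223, 6), -4053559), Pow(Add(-422420, Mul(Mul(-133, -80), 149)), -1)) = Mul(Rational(-20292131, 6), Pow(Add(-422420, Mul(10640, 149)), -1)) = Mul(Rational(-20292131, 6), Pow(Add(-422420, 1585360), -1)) = Mul(Rational(-20292131, 6), Pow(1162940, -1)) = Mul(Rational(-20292131, 6), Rational(1, 1162940)) = Rational(-20292131, 6977640)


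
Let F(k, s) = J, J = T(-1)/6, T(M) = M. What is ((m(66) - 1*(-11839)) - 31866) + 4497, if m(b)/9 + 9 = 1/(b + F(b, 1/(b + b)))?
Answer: -6166291/395 ≈ -15611.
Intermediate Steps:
J = -1/6 ≈ -0.16667
F(k, s) = -1/6
m(b) = -81 + 9/(-1/6 + b) (m(b) = -81 + 9/(b - 1/6) = -81 + 9/(-1/6 + b))
((m(66) - 1*(-11839)) - 31866) + 4497 = ((27*(5 - 18*66)/(-1 + 6*66) - 1*(-11839)) - 31866) + 4497 = ((27*(5 - 1188)/(-1 + 396) + 11839) - 31866) + 4497 = ((27*(-1183)/395 + 11839) - 31866) + 4497 = ((27*(1/395)*(-1183) + 11839) - 31866) + 4497 = ((-31941/395 + 11839) - 31866) + 4497 = (4644464/395 - 31866) + 4497 = -7942606/395 + 4497 = -6166291/395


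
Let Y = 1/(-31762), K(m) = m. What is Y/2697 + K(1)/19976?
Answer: 42821069/855593194632 ≈ 5.0048e-5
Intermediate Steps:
Y = -1/31762 ≈ -3.1484e-5
Y/2697 + K(1)/19976 = -1/31762/2697 + 1/19976 = -1/31762*1/2697 + 1*(1/19976) = -1/85662114 + 1/19976 = 42821069/855593194632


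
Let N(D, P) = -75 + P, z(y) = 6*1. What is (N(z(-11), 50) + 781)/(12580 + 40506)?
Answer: 378/26543 ≈ 0.014241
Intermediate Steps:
z(y) = 6
(N(z(-11), 50) + 781)/(12580 + 40506) = ((-75 + 50) + 781)/(12580 + 40506) = (-25 + 781)/53086 = 756*(1/53086) = 378/26543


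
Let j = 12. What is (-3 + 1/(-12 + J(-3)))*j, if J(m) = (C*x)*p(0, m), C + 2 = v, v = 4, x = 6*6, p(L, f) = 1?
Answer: -179/5 ≈ -35.800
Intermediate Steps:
x = 36
C = 2 (C = -2 + 4 = 2)
J(m) = 72 (J(m) = (2*36)*1 = 72*1 = 72)
(-3 + 1/(-12 + J(-3)))*j = (-3 + 1/(-12 + 72))*12 = (-3 + 1/60)*12 = -179/60*12 = -179/5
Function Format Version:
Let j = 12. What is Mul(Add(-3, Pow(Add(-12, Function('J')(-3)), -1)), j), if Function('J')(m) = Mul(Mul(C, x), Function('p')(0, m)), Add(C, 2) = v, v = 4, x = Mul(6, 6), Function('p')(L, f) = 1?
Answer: Rational(-179, 5) ≈ -35.800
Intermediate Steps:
x = 36
C = 2 (C = Add(-2, 4) = 2)
Function('J')(m) = 72 (Function('J')(m) = Mul(Mul(2, 36), 1) = Mul(72, 1) = 72)
Mul(Add(-3, Pow(Add(-12, Function('J')(-3)), -1)), j) = Mul(Add(-3, Pow(Add(-12, 72), -1)), 12) = Mul(Add(-3, Pow(60, -1)), 12) = Mul(Add(-3, Rational(1, 60)), 12) = Mul(Rational(-179, 60), 12) = Rational(-179, 5)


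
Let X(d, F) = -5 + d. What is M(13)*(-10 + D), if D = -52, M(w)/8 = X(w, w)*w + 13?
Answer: -58032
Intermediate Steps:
M(w) = 104 + 8*w*(-5 + w) (M(w) = 8*((-5 + w)*w + 13) = 8*(w*(-5 + w) + 13) = 8*(13 + w*(-5 + w)) = 104 + 8*w*(-5 + w))
M(13)*(-10 + D) = (104 + 8*13*(-5 + 13))*(-10 - 52) = (104 + 8*13*8)*(-62) = (104 + 832)*(-62) = 936*(-62) = -58032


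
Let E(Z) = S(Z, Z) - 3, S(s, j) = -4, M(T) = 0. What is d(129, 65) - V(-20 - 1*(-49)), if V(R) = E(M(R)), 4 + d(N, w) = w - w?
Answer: 3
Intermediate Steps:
d(N, w) = -4 (d(N, w) = -4 + (w - w) = -4 + 0 = -4)
E(Z) = -7 (E(Z) = -4 - 3 = -7)
V(R) = -7
d(129, 65) - V(-20 - 1*(-49)) = -4 - 1*(-7) = -4 + 7 = 3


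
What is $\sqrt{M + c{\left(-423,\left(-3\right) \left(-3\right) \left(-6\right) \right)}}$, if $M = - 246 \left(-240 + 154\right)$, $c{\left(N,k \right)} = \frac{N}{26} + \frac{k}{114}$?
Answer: $\frac{\sqrt{5158739742}}{494} \approx 145.39$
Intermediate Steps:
$c{\left(N,k \right)} = \frac{N}{26} + \frac{k}{114}$ ($c{\left(N,k \right)} = N \frac{1}{26} + k \frac{1}{114} = \frac{N}{26} + \frac{k}{114}$)
$M = 21156$ ($M = \left(-246\right) \left(-86\right) = 21156$)
$\sqrt{M + c{\left(-423,\left(-3\right) \left(-3\right) \left(-6\right) \right)}} = \sqrt{21156 + \left(\frac{1}{26} \left(-423\right) + \frac{\left(-3\right) \left(-3\right) \left(-6\right)}{114}\right)} = \sqrt{21156 - \left(\frac{423}{26} - \frac{9 \left(-6\right)}{114}\right)} = \sqrt{21156 + \left(- \frac{423}{26} + \frac{1}{114} \left(-54\right)\right)} = \sqrt{21156 - \frac{8271}{494}} = \sqrt{\frac{10442793}{494}} = \frac{\sqrt{5158739742}}{494}$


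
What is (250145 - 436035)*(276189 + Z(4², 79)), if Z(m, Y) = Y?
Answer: -51355458520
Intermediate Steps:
(250145 - 436035)*(276189 + Z(4², 79)) = (250145 - 436035)*(276189 + 79) = -185890*276268 = -51355458520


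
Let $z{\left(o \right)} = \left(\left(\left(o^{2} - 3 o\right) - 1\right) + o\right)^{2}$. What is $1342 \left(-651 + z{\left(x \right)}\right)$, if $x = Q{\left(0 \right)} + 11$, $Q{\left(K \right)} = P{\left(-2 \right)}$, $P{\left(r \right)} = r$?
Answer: $4285006$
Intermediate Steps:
$Q{\left(K \right)} = -2$
$x = 9$ ($x = -2 + 11 = 9$)
$z{\left(o \right)} = \left(-1 + o^{2} - 2 o\right)^{2}$ ($z{\left(o \right)} = \left(\left(-1 + o^{2} - 3 o\right) + o\right)^{2} = \left(-1 + o^{2} - 2 o\right)^{2}$)
$1342 \left(-651 + z{\left(x \right)}\right) = 1342 \left(-651 + \left(1 - 9^{2} + 2 \cdot 9\right)^{2}\right) = 1342 \left(-651 + \left(1 - 81 + 18\right)^{2}\right) = 1342 \left(-651 + \left(-62\right)^{2}\right) = 1342 \left(-651 + 3844\right) = 1342 \cdot 3193 = 4285006$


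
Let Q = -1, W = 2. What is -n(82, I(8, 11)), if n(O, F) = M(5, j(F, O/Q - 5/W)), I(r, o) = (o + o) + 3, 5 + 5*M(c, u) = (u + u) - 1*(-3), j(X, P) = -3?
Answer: 8/5 ≈ 1.6000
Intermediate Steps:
M(c, u) = -⅖ + 2*u/5 (M(c, u) = -1 + ((u + u) - 1*(-3))/5 = -1 + (2*u + 3)/5 = -1 + (3 + 2*u)/5 = -1 + (⅗ + 2*u/5) = -⅖ + 2*u/5)
I(r, o) = 3 + 2*o (I(r, o) = 2*o + 3 = 3 + 2*o)
n(O, F) = -8/5 (n(O, F) = -⅖ + (⅖)*(-3) = -⅖ - 6/5 = -8/5)
-n(82, I(8, 11)) = -1*(-8/5) = 8/5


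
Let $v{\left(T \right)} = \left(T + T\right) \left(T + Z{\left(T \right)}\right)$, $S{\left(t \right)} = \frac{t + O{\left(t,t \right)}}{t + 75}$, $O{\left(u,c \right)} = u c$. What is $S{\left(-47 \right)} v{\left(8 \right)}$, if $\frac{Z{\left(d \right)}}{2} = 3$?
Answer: $17296$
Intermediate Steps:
$O{\left(u,c \right)} = c u$
$Z{\left(d \right)} = 6$ ($Z{\left(d \right)} = 2 \cdot 3 = 6$)
$S{\left(t \right)} = \frac{t + t^{2}}{75 + t}$ ($S{\left(t \right)} = \frac{t + t t}{t + 75} = \frac{t + t^{2}}{75 + t}$)
$v{\left(T \right)} = 2 T \left(6 + T\right)$ ($v{\left(T \right)} = \left(T + T\right) \left(T + 6\right) = 2 T \left(6 + T\right)$)
$S{\left(-47 \right)} v{\left(8 \right)} = - \frac{47 \left(1 - 47\right)}{75 - 47} \cdot 2 \cdot 8 \left(6 + 8\right) = \left(-47\right) \frac{1}{28} \left(-46\right) 2 \cdot 8 \cdot 14 = \left(-47\right) \frac{1}{28} \left(-46\right) 224 = \frac{1081}{14} \cdot 224 = 17296$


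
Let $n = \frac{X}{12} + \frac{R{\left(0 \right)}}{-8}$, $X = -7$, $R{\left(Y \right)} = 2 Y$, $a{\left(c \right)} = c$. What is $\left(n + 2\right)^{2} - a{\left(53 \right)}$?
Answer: $- \frac{7343}{144} \approx -50.993$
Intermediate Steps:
$n = - \frac{7}{12}$ ($n = - \frac{7}{12} + \frac{2 \cdot 0}{-8} = \left(-7\right) \frac{1}{12} + 0 \left(- \frac{1}{8}\right) = - \frac{7}{12} + 0 = - \frac{7}{12} \approx -0.58333$)
$\left(n + 2\right)^{2} - a{\left(53 \right)} = \left(- \frac{7}{12} + 2\right)^{2} - 53 = \left(\frac{17}{12}\right)^{2} - 53 = \frac{289}{144} - 53 = - \frac{7343}{144}$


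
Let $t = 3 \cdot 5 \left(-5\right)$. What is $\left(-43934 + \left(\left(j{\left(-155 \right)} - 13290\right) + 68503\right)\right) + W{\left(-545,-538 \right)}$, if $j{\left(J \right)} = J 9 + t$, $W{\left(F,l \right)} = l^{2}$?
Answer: $299253$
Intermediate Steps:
$t = -75$ ($t = 15 \left(-5\right) = -75$)
$j{\left(J \right)} = -75 + 9 J$ ($j{\left(J \right)} = J 9 - 75 = 9 J - 75 = -75 + 9 J$)
$\left(-43934 + \left(\left(j{\left(-155 \right)} - 13290\right) + 68503\right)\right) + W{\left(-545,-538 \right)} = \left(-43934 + \left(\left(\left(-75 + 9 \left(-155\right)\right) - 13290\right) + 68503\right)\right) + \left(-538\right)^{2} = \left(-43934 + \left(\left(\left(-75 - 1395\right) - 13290\right) + 68503\right)\right) + 289444 = \left(-43934 + \left(\left(-1470 - 13290\right) + 68503\right)\right) + 289444 = \left(-43934 + \left(-14760 + 68503\right)\right) + 289444 = \left(-43934 + 53743\right) + 289444 = 9809 + 289444 = 299253$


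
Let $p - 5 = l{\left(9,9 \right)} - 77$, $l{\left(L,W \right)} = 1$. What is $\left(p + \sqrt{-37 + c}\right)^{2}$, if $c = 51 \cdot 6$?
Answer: $\left(-71 + \sqrt{269}\right)^{2} \approx 2981.0$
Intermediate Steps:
$c = 306$
$p = -71$ ($p = 5 + \left(1 - 77\right) = 5 - 76 = -71$)
$\left(p + \sqrt{-37 + c}\right)^{2} = \left(-71 + \sqrt{-37 + 306}\right)^{2} = \left(-71 + \sqrt{269}\right)^{2}$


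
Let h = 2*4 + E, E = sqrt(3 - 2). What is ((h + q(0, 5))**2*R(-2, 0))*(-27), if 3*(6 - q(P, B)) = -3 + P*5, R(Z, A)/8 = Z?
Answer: 110592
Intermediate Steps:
E = 1 (E = sqrt(1) = 1)
R(Z, A) = 8*Z
q(P, B) = 7 - 5*P/3 (q(P, B) = 6 - (-3 + P*5)/3 = 6 - (-3 + 5*P)/3 = 6 + (1 - 5*P/3) = 7 - 5*P/3)
h = 9 (h = 2*4 + 1 = 8 + 1 = 9)
((h + q(0, 5))**2*R(-2, 0))*(-27) = ((9 + (7 - 5/3*0))**2*(8*(-2)))*(-27) = ((9 + (7 + 0))**2*(-16))*(-27) = ((9 + 7)**2*(-16))*(-27) = (16**2*(-16))*(-27) = (256*(-16))*(-27) = -4096*(-27) = 110592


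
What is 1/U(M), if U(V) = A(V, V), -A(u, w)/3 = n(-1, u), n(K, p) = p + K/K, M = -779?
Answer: 1/2334 ≈ 0.00042845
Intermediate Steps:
n(K, p) = 1 + p (n(K, p) = p + 1 = 1 + p)
A(u, w) = -3 - 3*u (A(u, w) = -3*(1 + u) = -3 - 3*u)
U(V) = -3 - 3*V
1/U(M) = 1/(-3 - 3*(-779)) = 1/(-3 + 2337) = 1/2334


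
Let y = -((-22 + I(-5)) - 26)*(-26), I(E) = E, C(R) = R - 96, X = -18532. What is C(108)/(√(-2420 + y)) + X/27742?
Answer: -9266/13871 - 2*I*√422/211 ≈ -0.66801 - 0.19472*I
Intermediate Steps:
C(R) = -96 + R
y = -1378 (y = -((-22 - 5) - 26)*(-26) = -(-27 - 26)*(-26) = -(-53)*(-26) = -1*1378 = -1378)
C(108)/(√(-2420 + y)) + X/27742 = (-96 + 108)/(√(-2420 - 1378)) - 18532/27742 = 12/(√(-3798)) - 18532*1/27742 = 12/((3*I*√422)) - 9266/13871 = 12*(-I*√422/1266) - 9266/13871 = -2*I*√422/211 - 9266/13871 = -9266/13871 - 2*I*√422/211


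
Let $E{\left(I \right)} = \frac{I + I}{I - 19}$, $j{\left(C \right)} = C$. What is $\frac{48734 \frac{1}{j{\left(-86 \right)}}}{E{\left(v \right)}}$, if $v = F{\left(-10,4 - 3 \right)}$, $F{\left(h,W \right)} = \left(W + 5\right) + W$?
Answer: $\frac{20886}{43} \approx 485.72$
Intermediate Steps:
$F{\left(h,W \right)} = 5 + 2 W$ ($F{\left(h,W \right)} = \left(5 + W\right) + W = 5 + 2 W$)
$v = 7$ ($v = 5 + 2 \left(4 - 3\right) = 5 + 2 \cdot 1 = 5 + 2 = 7$)
$E{\left(I \right)} = \frac{2 I}{-19 + I}$
$\frac{48734 \frac{1}{j{\left(-86 \right)}}}{E{\left(v \right)}} = \frac{48734 \frac{1}{-86}}{2 \cdot 7 \frac{1}{-19 + 7}} = \frac{48734 \left(- \frac{1}{86}\right)}{2 \cdot 7 \frac{1}{-12}} = - \frac{24367}{43 \cdot 2 \cdot 7 \left(- \frac{1}{12}\right)} = - \frac{24367}{43 \left(- \frac{7}{6}\right)} = \left(- \frac{24367}{43}\right) \left(- \frac{6}{7}\right) = \frac{20886}{43}$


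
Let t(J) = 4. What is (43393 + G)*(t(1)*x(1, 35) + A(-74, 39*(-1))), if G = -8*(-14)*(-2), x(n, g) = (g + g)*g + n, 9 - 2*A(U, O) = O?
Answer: 424264932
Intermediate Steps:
A(U, O) = 9/2 - O/2
x(n, g) = n + 2*g² (x(n, g) = (2*g)*g + n = 2*g² + n = n + 2*g²)
G = -224 (G = 112*(-2) = -224)
(43393 + G)*(t(1)*x(1, 35) + A(-74, 39*(-1))) = (43393 - 224)*(4*(1 + 2*35²) + (9/2 - 39*(-1)/2)) = 43169*(4*(1 + 2*1225) + (9/2 - ½*(-39))) = 43169*(4*(1 + 2450) + (9/2 + 39/2)) = 43169*(4*2451 + 24) = 43169*(9804 + 24) = 43169*9828 = 424264932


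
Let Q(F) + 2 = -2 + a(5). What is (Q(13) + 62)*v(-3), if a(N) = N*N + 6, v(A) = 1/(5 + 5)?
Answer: 89/10 ≈ 8.9000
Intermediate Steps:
v(A) = ⅒ (v(A) = 1/10 = ⅒)
a(N) = 6 + N² (a(N) = N² + 6 = 6 + N²)
Q(F) = 27 (Q(F) = -2 + (-2 + (6 + 5²)) = -2 + (-2 + (6 + 25)) = -2 + (-2 + 31) = -2 + 29 = 27)
(Q(13) + 62)*v(-3) = (27 + 62)*(⅒) = 89*(⅒) = 89/10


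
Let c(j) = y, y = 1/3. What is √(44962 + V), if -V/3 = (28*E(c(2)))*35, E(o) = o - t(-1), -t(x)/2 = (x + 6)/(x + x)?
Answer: √58682 ≈ 242.24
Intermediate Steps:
y = ⅓ ≈ 0.33333
c(j) = ⅓
t(x) = -(6 + x)/x (t(x) = -2*(x + 6)/(x + x) = -2*(6 + x)/(2*x) = -2*(6 + x)*1/(2*x) = -(6 + x)/x)
E(o) = -5 + o (E(o) = o - (-6 - 1*(-1))/(-1) = o - (-1)*(-6 + 1) = o - (-1)*(-5) = o - 1*5 = o - 5 = -5 + o)
V = 13720 (V = -3*28*(-5 + ⅓)*35 = -3*28*(-14/3)*35 = -(-392)*35 = -3*(-13720/3) = 13720)
√(44962 + V) = √(44962 + 13720) = √58682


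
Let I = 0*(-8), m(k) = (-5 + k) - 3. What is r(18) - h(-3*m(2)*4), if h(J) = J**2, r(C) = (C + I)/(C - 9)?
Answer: -5182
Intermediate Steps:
m(k) = -8 + k
I = 0
r(C) = C/(-9 + C) (r(C) = (C + 0)/(C - 9) = C/(-9 + C))
r(18) - h(-3*m(2)*4) = 18/(-9 + 18) - (-3*(-8 + 2)*4)**2 = 18/9 - (-3*(-6)*4)**2 = 18*(1/9) - (18*4)**2 = 2 - 1*72**2 = 2 - 1*5184 = 2 - 5184 = -5182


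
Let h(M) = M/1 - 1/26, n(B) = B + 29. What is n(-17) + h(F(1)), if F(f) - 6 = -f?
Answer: 441/26 ≈ 16.962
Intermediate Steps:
F(f) = 6 - f
n(B) = 29 + B
h(M) = -1/26 + M (h(M) = M*1 - 1*1/26 = M - 1/26 = -1/26 + M)
n(-17) + h(F(1)) = (29 - 17) + (-1/26 + (6 - 1*1)) = 12 + (-1/26 + (6 - 1)) = 12 + (-1/26 + 5) = 12 + 129/26 = 441/26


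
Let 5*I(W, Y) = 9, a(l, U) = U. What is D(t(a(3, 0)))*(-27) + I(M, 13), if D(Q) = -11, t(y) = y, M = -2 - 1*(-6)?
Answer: 1494/5 ≈ 298.80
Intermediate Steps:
M = 4 (M = -2 + 6 = 4)
I(W, Y) = 9/5 (I(W, Y) = (1/5)*9 = 9/5)
D(t(a(3, 0)))*(-27) + I(M, 13) = -11*(-27) + 9/5 = 297 + 9/5 = 1494/5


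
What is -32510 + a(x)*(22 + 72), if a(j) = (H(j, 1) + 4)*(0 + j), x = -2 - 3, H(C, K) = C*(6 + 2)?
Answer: -15590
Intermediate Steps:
H(C, K) = 8*C (H(C, K) = C*8 = 8*C)
x = -5
a(j) = j*(4 + 8*j) (a(j) = (8*j + 4)*(0 + j) = (4 + 8*j)*j = j*(4 + 8*j))
-32510 + a(x)*(22 + 72) = -32510 + (4*(-5)*(1 + 2*(-5)))*(22 + 72) = -32510 + (4*(-5)*(1 - 10))*94 = -32510 + (4*(-5)*(-9))*94 = -32510 + 180*94 = -32510 + 16920 = -15590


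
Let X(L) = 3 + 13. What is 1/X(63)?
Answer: 1/16 ≈ 0.062500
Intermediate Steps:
X(L) = 16
1/X(63) = 1/16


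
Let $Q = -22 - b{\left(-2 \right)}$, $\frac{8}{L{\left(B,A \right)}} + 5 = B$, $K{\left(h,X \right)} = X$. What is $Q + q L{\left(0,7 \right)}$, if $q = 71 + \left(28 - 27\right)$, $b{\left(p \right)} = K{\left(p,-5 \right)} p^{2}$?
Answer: $- \frac{586}{5} \approx -117.2$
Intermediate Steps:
$L{\left(B,A \right)} = \frac{8}{-5 + B}$
$b{\left(p \right)} = - 5 p^{2}$
$q = 72$ ($q = 71 + 1 = 72$)
$Q = -2$ ($Q = -22 - - 5 \left(-2\right)^{2} = -22 - \left(-5\right) 4 = -22 - -20 = -22 + 20 = -2$)
$Q + q L{\left(0,7 \right)} = -2 + 72 \frac{8}{-5 + 0} = -2 + 72 \frac{8}{-5} = -2 + 72 \cdot 8 \left(- \frac{1}{5}\right) = -2 + 72 \left(- \frac{8}{5}\right) = -2 - \frac{576}{5} = - \frac{586}{5}$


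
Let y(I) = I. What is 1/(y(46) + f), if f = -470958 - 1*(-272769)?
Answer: -1/198143 ≈ -5.0469e-6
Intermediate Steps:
f = -198189 (f = -470958 + 272769 = -198189)
1/(y(46) + f) = 1/(46 - 198189) = 1/(-198143) = -1/198143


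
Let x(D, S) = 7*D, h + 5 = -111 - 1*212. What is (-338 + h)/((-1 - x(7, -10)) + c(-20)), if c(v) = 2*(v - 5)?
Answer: 333/50 ≈ 6.6600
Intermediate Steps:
c(v) = -10 + 2*v (c(v) = 2*(-5 + v) = -10 + 2*v)
h = -328 (h = -5 + (-111 - 1*212) = -5 + (-111 - 212) = -5 - 323 = -328)
(-338 + h)/((-1 - x(7, -10)) + c(-20)) = (-338 - 328)/((-1 - 7*7) + (-10 + 2*(-20))) = -666/((-1 - 1*49) + (-10 - 40)) = -666/((-1 - 49) - 50) = -666/(-50 - 50) = -666/(-100) = -666*(-1/100) = 333/50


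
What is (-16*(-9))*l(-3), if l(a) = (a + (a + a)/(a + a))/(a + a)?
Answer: 48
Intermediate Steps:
l(a) = (1 + a)/(2*a) (l(a) = (a + (2*a)/((2*a)))/((2*a)) = (a + (2*a)*(1/(2*a)))*(1/(2*a)) = (a + 1)*(1/(2*a)) = (1 + a)*(1/(2*a)) = (1 + a)/(2*a))
(-16*(-9))*l(-3) = (-16*(-9))*((1/2)*(1 - 3)/(-3)) = 144*((1/2)*(-1/3)*(-2)) = 144*(1/3) = 48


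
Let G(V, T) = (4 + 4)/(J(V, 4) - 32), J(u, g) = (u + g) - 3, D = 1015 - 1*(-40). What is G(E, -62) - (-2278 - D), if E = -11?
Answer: 69989/21 ≈ 3332.8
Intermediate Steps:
D = 1055 (D = 1015 + 40 = 1055)
J(u, g) = -3 + g + u (J(u, g) = (g + u) - 3 = -3 + g + u)
G(V, T) = 8/(-31 + V) (G(V, T) = (4 + 4)/((-3 + 4 + V) - 32) = 8/((1 + V) - 32) = 8/(-31 + V))
G(E, -62) - (-2278 - D) = 8/(-31 - 11) - (-2278 - 1*1055) = 8/(-42) - (-2278 - 1055) = 8*(-1/42) - 1*(-3333) = -4/21 + 3333 = 69989/21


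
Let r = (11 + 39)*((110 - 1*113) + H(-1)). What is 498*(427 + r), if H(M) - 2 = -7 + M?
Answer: -11454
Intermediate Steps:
H(M) = -5 + M (H(M) = 2 + (-7 + M) = -5 + M)
r = -450 (r = (11 + 39)*((110 - 1*113) + (-5 - 1)) = 50*((110 - 113) - 6) = 50*(-3 - 6) = 50*(-9) = -450)
498*(427 + r) = 498*(427 - 450) = 498*(-23) = -11454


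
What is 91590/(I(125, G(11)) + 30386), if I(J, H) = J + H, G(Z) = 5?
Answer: 15265/5086 ≈ 3.0014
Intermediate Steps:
I(J, H) = H + J
91590/(I(125, G(11)) + 30386) = 91590/((5 + 125) + 30386) = 91590/(130 + 30386) = 91590/30516 = 91590*(1/30516) = 15265/5086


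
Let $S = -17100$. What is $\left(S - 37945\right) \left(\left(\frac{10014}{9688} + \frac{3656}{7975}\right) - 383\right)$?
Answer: $\frac{162250578268899}{7726180} \approx 2.1 \cdot 10^{7}$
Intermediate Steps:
$\left(S - 37945\right) \left(\left(\frac{10014}{9688} + \frac{3656}{7975}\right) - 383\right) = \left(-17100 - 37945\right) \left(\left(\frac{10014}{9688} + \frac{3656}{7975}\right) - 383\right) = - 55045 \left(\left(10014 \cdot \frac{1}{9688} + 3656 \cdot \frac{1}{7975}\right) - 383\right) = - 55045 \left(\left(\frac{5007}{4844} + \frac{3656}{7975}\right) - 383\right) = - 55045 \left(\frac{57640489}{38630900} - 383\right) = \left(-55045\right) \left(- \frac{14737994211}{38630900}\right) = \frac{162250578268899}{7726180}$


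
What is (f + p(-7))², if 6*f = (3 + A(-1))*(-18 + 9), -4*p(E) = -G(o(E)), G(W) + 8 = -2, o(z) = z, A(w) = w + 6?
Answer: 841/4 ≈ 210.25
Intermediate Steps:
A(w) = 6 + w
G(W) = -10 (G(W) = -8 - 2 = -10)
p(E) = -5/2 (p(E) = -(-1)*(-10)/4 = -¼*10 = -5/2)
f = -12 (f = ((3 + (6 - 1))*(-18 + 9))/6 = ((3 + 5)*(-9))/6 = (8*(-9))/6 = (⅙)*(-72) = -12)
(f + p(-7))² = (-12 - 5/2)² = (-29/2)² = 841/4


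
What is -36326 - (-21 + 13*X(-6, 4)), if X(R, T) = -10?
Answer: -36175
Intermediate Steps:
-36326 - (-21 + 13*X(-6, 4)) = -36326 - (-21 + 13*(-10)) = -36326 - (-21 - 130) = -36326 - 1*(-151) = -36326 + 151 = -36175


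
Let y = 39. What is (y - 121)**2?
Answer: 6724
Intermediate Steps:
(y - 121)**2 = (39 - 121)**2 = (-82)**2 = 6724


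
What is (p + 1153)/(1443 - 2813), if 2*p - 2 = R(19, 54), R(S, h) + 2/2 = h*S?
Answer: -3333/2740 ≈ -1.2164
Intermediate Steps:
R(S, h) = -1 + S*h (R(S, h) = -1 + h*S = -1 + S*h)
p = 1027/2 (p = 1 + (-1 + 19*54)/2 = 1 + (-1 + 1026)/2 = 1 + (1/2)*1025 = 1 + 1025/2 = 1027/2 ≈ 513.50)
(p + 1153)/(1443 - 2813) = (1027/2 + 1153)/(1443 - 2813) = (3333/2)/(-1370) = (3333/2)*(-1/1370) = -3333/2740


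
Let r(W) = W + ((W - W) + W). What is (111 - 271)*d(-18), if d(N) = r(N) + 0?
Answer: 5760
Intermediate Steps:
r(W) = 2*W (r(W) = W + (0 + W) = W + W = 2*W)
d(N) = 2*N (d(N) = 2*N + 0 = 2*N)
(111 - 271)*d(-18) = (111 - 271)*(2*(-18)) = -160*(-36) = 5760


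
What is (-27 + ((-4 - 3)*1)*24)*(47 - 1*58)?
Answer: 2145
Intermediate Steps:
(-27 + ((-4 - 3)*1)*24)*(47 - 1*58) = (-27 - 7*1*24)*(47 - 58) = (-27 - 7*24)*(-11) = (-27 - 168)*(-11) = -195*(-11) = 2145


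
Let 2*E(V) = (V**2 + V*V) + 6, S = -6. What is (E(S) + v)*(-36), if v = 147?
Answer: -6696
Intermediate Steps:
E(V) = 3 + V**2 (E(V) = ((V**2 + V*V) + 6)/2 = ((V**2 + V**2) + 6)/2 = (2*V**2 + 6)/2 = (6 + 2*V**2)/2 = 3 + V**2)
(E(S) + v)*(-36) = ((3 + (-6)**2) + 147)*(-36) = ((3 + 36) + 147)*(-36) = (39 + 147)*(-36) = 186*(-36) = -6696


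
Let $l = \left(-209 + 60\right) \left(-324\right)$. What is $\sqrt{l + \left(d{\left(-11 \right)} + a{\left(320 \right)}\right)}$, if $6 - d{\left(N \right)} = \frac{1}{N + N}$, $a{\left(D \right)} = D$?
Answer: $\frac{3 \sqrt{2613710}}{22} \approx 220.46$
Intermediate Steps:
$d{\left(N \right)} = 6 - \frac{1}{2 N}$ ($d{\left(N \right)} = 6 - \frac{1}{N + N} = 6 - \frac{1}{2 N}$)
$l = 48276$ ($l = \left(-149\right) \left(-324\right) = 48276$)
$\sqrt{l + \left(d{\left(-11 \right)} + a{\left(320 \right)}\right)} = \sqrt{48276 + \left(\left(6 - \frac{1}{2 \left(-11\right)}\right) + 320\right)} = \sqrt{48276 + \left(\left(6 - - \frac{1}{22}\right) + 320\right)} = \sqrt{48276 + \left(\left(6 + \frac{1}{22}\right) + 320\right)} = \sqrt{48276 + \left(\frac{133}{22} + 320\right)} = \sqrt{48276 + \frac{7173}{22}} = \sqrt{\frac{1069245}{22}} = \frac{3 \sqrt{2613710}}{22}$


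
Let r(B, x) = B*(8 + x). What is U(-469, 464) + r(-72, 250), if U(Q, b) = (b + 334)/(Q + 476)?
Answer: -18462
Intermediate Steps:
U(Q, b) = (334 + b)/(476 + Q)
U(-469, 464) + r(-72, 250) = (334 + 464)/(476 - 469) - 72*(8 + 250) = 798/7 - 72*258 = (⅐)*798 - 18576 = 114 - 18576 = -18462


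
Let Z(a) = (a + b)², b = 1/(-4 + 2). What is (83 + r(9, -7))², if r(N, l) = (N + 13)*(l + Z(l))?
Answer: 5442889/4 ≈ 1.3607e+6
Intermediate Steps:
b = -½ (b = 1/(-2) = -½ ≈ -0.50000)
Z(a) = (-½ + a)² (Z(a) = (a - ½)² = (-½ + a)²)
r(N, l) = (13 + N)*(l + (-1 + 2*l)²/4) (r(N, l) = (N + 13)*(l + (-1 + 2*l)²/4) = (13 + N)*(l + (-1 + 2*l)²/4))
(83 + r(9, -7))² = (83 + (13/4 + 13*(-7)² + (¼)*9 + 9*(-7)²))² = (83 + (13/4 + 13*49 + 9/4 + 9*49))² = (83 + (13/4 + 637 + 9/4 + 441))² = (83 + 2167/2)² = (2333/2)² = 5442889/4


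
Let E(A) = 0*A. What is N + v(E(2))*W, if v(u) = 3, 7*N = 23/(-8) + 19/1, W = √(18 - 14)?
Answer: 465/56 ≈ 8.3036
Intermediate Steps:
E(A) = 0
W = 2 (W = √4 = 2)
N = 129/56 (N = (23/(-8) + 19/1)/7 = (23*(-⅛) + 19*1)/7 = (-23/8 + 19)/7 = (⅐)*(129/8) = 129/56 ≈ 2.3036)
N + v(E(2))*W = 129/56 + 3*2 = 129/56 + 6 = 465/56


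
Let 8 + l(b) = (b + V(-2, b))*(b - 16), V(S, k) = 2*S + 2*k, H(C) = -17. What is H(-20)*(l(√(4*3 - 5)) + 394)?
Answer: -8007 + 884*√7 ≈ -5668.2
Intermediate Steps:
l(b) = -8 + (-16 + b)*(-4 + 3*b) (l(b) = -8 + (b + (2*(-2) + 2*b))*(b - 16) = -8 + (b + (-4 + 2*b))*(-16 + b) = -8 + (-4 + 3*b)*(-16 + b) = -8 + (-16 + b)*(-4 + 3*b))
H(-20)*(l(√(4*3 - 5)) + 394) = -17*((56 - 52*√(4*3 - 5) + 3*(√(4*3 - 5))²) + 394) = -17*((56 - 52*√(12 - 5) + 3*(√(12 - 5))²) + 394) = -17*((56 - 52*√7 + 3*(√7)²) + 394) = -17*((56 - 52*√7 + 3*7) + 394) = -17*((56 - 52*√7 + 21) + 394) = -17*((77 - 52*√7) + 394) = -17*(471 - 52*√7) = -8007 + 884*√7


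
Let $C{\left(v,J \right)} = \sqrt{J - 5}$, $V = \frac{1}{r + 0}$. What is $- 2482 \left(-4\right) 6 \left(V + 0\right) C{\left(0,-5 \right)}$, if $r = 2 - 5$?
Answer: $- 19856 i \sqrt{10} \approx - 62790.0 i$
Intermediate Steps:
$r = -3$
$V = - \frac{1}{3}$ ($V = \frac{1}{-3 + 0} = \frac{1}{-3} = - \frac{1}{3} \approx -0.33333$)
$C{\left(v,J \right)} = \sqrt{-5 + J}$
$- 2482 \left(-4\right) 6 \left(V + 0\right) C{\left(0,-5 \right)} = - 2482 \left(-4\right) 6 \left(- \frac{1}{3} + 0\right) \sqrt{-5 - 5} = - 2482 \left(- 24 \left(- \frac{\sqrt{-10}}{3}\right)\right) = - 2482 \left(- 24 \left(- \frac{i \sqrt{10}}{3}\right)\right) = - 2482 \cdot 8 i \sqrt{10} = - 19856 i \sqrt{10}$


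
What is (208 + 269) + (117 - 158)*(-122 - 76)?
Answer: 8595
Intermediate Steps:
(208 + 269) + (117 - 158)*(-122 - 76) = 477 - 41*(-198) = 477 + 8118 = 8595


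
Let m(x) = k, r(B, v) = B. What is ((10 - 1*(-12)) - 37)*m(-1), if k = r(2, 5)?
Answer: -30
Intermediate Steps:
k = 2
m(x) = 2
((10 - 1*(-12)) - 37)*m(-1) = ((10 - 1*(-12)) - 37)*2 = ((10 + 12) - 37)*2 = (22 - 37)*2 = -15*2 = -30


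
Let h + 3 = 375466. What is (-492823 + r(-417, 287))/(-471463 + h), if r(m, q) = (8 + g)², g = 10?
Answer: 492499/96000 ≈ 5.1302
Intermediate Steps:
h = 375463 (h = -3 + 375466 = 375463)
r(m, q) = 324 (r(m, q) = (8 + 10)² = 18² = 324)
(-492823 + r(-417, 287))/(-471463 + h) = (-492823 + 324)/(-471463 + 375463) = -492499/(-96000) = -492499*(-1/96000) = 492499/96000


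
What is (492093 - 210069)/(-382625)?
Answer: -282024/382625 ≈ -0.73708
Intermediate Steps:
(492093 - 210069)/(-382625) = 282024*(-1/382625) = -282024/382625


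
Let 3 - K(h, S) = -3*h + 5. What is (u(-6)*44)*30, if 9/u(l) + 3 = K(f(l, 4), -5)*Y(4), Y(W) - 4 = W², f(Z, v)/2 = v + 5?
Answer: 11880/1037 ≈ 11.456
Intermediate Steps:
f(Z, v) = 10 + 2*v (f(Z, v) = 2*(v + 5) = 2*(5 + v) = 10 + 2*v)
Y(W) = 4 + W²
K(h, S) = -2 + 3*h (K(h, S) = 3 - (-3*h + 5) = 3 - (5 - 3*h) = 3 + (-5 + 3*h) = -2 + 3*h)
u(l) = 9/1037 (u(l) = 9/(-3 + (-2 + 3*(10 + 2*4))*(4 + 4²)) = 9/(-3 + (-2 + 3*(10 + 8))*(4 + 16)) = 9/(-3 + (-2 + 3*18)*20) = 9/(-3 + (-2 + 54)*20) = 9/(-3 + 52*20) = 9/(-3 + 1040) = 9/1037)
(u(-6)*44)*30 = ((9/1037)*44)*30 = (396/1037)*30 = 11880/1037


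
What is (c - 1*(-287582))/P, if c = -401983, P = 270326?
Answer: -16343/38618 ≈ -0.42320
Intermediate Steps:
(c - 1*(-287582))/P = (-401983 - 1*(-287582))/270326 = (-401983 + 287582)*(1/270326) = -114401*1/270326 = -16343/38618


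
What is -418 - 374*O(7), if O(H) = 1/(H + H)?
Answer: -3113/7 ≈ -444.71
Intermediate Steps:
O(H) = 1/(2*H)
-418 - 374*O(7) = -418 - 187/7 = -3113/7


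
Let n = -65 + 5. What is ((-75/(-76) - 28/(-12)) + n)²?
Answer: 167003929/51984 ≈ 3212.6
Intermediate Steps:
n = -60
((-75/(-76) - 28/(-12)) + n)² = ((-75/(-76) - 28/(-12)) - 60)² = ((-75*(-1/76) - 28*(-1/12)) - 60)² = ((75/76 + 7/3) - 60)² = (757/228 - 60)² = (-12923/228)² = 167003929/51984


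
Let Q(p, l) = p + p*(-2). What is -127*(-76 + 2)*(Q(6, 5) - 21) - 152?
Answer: -253898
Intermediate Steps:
Q(p, l) = -p (Q(p, l) = p - 2*p = -p)
-127*(-76 + 2)*(Q(6, 5) - 21) - 152 = -127*(-76 + 2)*(-1*6 - 21) - 152 = -(-9398)*(-6 - 21) - 152 = -(-9398)*(-27) - 152 = -127*1998 - 152 = -253746 - 152 = -253898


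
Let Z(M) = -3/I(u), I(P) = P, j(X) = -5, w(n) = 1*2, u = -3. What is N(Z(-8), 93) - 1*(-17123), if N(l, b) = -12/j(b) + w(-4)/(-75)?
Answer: 1284403/75 ≈ 17125.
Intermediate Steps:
w(n) = 2
Z(M) = 1 (Z(M) = -3/(-3) = -3*(-⅓) = 1)
N(l, b) = 178/75 (N(l, b) = -12/(-5) + 2/(-75) = -12*(-⅕) + 2*(-1/75) = 12/5 - 2/75 = 178/75)
N(Z(-8), 93) - 1*(-17123) = 178/75 - 1*(-17123) = 178/75 + 17123 = 1284403/75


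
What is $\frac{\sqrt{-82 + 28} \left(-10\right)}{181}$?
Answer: $- \frac{30 i \sqrt{6}}{181} \approx - 0.40599 i$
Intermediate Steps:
$\frac{\sqrt{-82 + 28} \left(-10\right)}{181} = \sqrt{-54} \left(-10\right) \frac{1}{181} = 3 i \sqrt{6} \left(-10\right) \frac{1}{181} = - 30 i \sqrt{6} \cdot \frac{1}{181} = - \frac{30 i \sqrt{6}}{181}$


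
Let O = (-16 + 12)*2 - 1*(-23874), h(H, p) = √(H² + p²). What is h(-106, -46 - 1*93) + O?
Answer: 23866 + √30557 ≈ 24041.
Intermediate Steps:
O = 23866 (O = -4*2 + 23874 = -8 + 23874 = 23866)
h(-106, -46 - 1*93) + O = √((-106)² + (-46 - 1*93)²) + 23866 = √(11236 + (-46 - 93)²) + 23866 = √(11236 + (-139)²) + 23866 = √(11236 + 19321) + 23866 = √30557 + 23866 = 23866 + √30557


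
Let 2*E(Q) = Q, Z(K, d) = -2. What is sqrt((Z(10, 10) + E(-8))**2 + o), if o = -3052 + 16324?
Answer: 2*sqrt(3327) ≈ 115.36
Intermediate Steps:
E(Q) = Q/2
o = 13272
sqrt((Z(10, 10) + E(-8))**2 + o) = sqrt((-2 + (1/2)*(-8))**2 + 13272) = sqrt((-2 - 4)**2 + 13272) = sqrt((-6)**2 + 13272) = sqrt(36 + 13272) = sqrt(13308) = 2*sqrt(3327)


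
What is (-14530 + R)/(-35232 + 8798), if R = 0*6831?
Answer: 7265/13217 ≈ 0.54967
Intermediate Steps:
R = 0
(-14530 + R)/(-35232 + 8798) = (-14530 + 0)/(-35232 + 8798) = -14530/(-26434) = -14530*(-1/26434) = 7265/13217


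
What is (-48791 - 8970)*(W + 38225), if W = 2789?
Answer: -2369009654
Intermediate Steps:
(-48791 - 8970)*(W + 38225) = (-48791 - 8970)*(2789 + 38225) = -57761*41014 = -2369009654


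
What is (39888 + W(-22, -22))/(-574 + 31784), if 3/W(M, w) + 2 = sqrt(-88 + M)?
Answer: 757871/592990 - I*sqrt(110)/1185980 ≈ 1.278 - 8.8434e-6*I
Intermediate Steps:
W(M, w) = 3/(-2 + sqrt(-88 + M))
(39888 + W(-22, -22))/(-574 + 31784) = (39888 + 3/(-2 + sqrt(-88 - 22)))/(-574 + 31784) = (39888 + 3/(-2 + sqrt(-110)))/31210 = (39888 + 3/(-2 + I*sqrt(110)))*(1/31210) = 19944/15605 + 3/(31210*(-2 + I*sqrt(110)))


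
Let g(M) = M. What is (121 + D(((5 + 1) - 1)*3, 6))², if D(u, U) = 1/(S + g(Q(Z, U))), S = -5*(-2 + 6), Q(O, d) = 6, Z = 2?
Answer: 2866249/196 ≈ 14624.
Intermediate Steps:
S = -20 (S = -5*4 = -20)
D(u, U) = -1/14 (D(u, U) = 1/(-20 + 6) = 1/(-14) = -1/14)
(121 + D(((5 + 1) - 1)*3, 6))² = (121 - 1/14)² = (1693/14)² = 2866249/196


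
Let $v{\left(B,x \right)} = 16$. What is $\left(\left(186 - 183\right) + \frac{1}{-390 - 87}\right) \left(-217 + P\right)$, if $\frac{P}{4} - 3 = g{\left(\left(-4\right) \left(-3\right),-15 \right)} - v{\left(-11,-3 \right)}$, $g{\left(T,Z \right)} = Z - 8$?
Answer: $- \frac{516230}{477} \approx -1082.2$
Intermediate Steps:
$g{\left(T,Z \right)} = -8 + Z$ ($g{\left(T,Z \right)} = Z - 8 = -8 + Z$)
$P = -144$ ($P = 12 + 4 \left(\left(-8 - 15\right) - 16\right) = 12 + 4 \left(-23 - 16\right) = 12 + 4 \left(-39\right) = 12 - 156 = -144$)
$\left(\left(186 - 183\right) + \frac{1}{-390 - 87}\right) \left(-217 + P\right) = \left(\left(186 - 183\right) + \frac{1}{-390 - 87}\right) \left(-217 - 144\right) = \left(\left(186 - 183\right) + \frac{1}{-477}\right) \left(-361\right) = \left(3 - \frac{1}{477}\right) \left(-361\right) = \frac{1430}{477} \left(-361\right) = - \frac{516230}{477}$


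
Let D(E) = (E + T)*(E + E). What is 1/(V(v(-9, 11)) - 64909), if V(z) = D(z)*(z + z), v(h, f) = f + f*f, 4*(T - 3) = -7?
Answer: 1/9222083 ≈ 1.0844e-7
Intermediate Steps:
T = 5/4 (T = 3 + (¼)*(-7) = 3 - 7/4 = 5/4 ≈ 1.2500)
v(h, f) = f + f²
D(E) = 2*E*(5/4 + E) (D(E) = (E + 5/4)*(E + E) = (5/4 + E)*(2*E) = 2*E*(5/4 + E))
V(z) = z²*(5 + 4*z) (V(z) = (z*(5 + 4*z)/2)*(z + z) = (z*(5 + 4*z)/2)*(2*z) = z²*(5 + 4*z))
1/(V(v(-9, 11)) - 64909) = 1/((11*(1 + 11))²*(5 + 4*(11*(1 + 11))) - 64909) = 1/((11*12)²*(5 + 4*(11*12)) - 64909) = 1/(132²*(5 + 4*132) - 64909) = 1/(17424*(5 + 528) - 64909) = 1/(17424*533 - 64909) = 1/(9286992 - 64909) = 1/9222083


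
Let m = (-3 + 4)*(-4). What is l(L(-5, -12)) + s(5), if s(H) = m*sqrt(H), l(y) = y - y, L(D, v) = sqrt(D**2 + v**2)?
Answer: -4*sqrt(5) ≈ -8.9443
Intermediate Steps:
m = -4 (m = 1*(-4) = -4)
l(y) = 0
s(H) = -4*sqrt(H)
l(L(-5, -12)) + s(5) = 0 - 4*sqrt(5) = -4*sqrt(5)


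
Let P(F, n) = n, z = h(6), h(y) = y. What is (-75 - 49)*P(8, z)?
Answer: -744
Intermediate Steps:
z = 6
(-75 - 49)*P(8, z) = (-75 - 49)*6 = -124*6 = -744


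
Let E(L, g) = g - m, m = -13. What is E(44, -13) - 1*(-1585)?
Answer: 1585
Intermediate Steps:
E(L, g) = 13 + g (E(L, g) = g - 1*(-13) = g + 13 = 13 + g)
E(44, -13) - 1*(-1585) = (13 - 13) - 1*(-1585) = 0 + 1585 = 1585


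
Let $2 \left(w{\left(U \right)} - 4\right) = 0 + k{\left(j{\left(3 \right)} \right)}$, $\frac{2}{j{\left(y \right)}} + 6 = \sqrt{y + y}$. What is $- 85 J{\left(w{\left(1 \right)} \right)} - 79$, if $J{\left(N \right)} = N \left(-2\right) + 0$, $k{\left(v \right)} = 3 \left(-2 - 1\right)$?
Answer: $-164$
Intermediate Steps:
$j{\left(y \right)} = \frac{2}{-6 + \sqrt{2} \sqrt{y}}$ ($j{\left(y \right)} = \frac{2}{-6 + \sqrt{y + y}} = \frac{2}{-6 + \sqrt{2 y}} = \frac{2}{-6 + \sqrt{2} \sqrt{y}}$)
$k{\left(v \right)} = -9$ ($k{\left(v \right)} = 3 \left(-3\right) = -9$)
$w{\left(U \right)} = - \frac{1}{2}$ ($w{\left(U \right)} = 4 + \frac{0 - 9}{2} = 4 + \frac{1}{2} \left(-9\right) = 4 - \frac{9}{2} = - \frac{1}{2}$)
$J{\left(N \right)} = - 2 N$ ($J{\left(N \right)} = - 2 N + 0 = - 2 N$)
$- 85 J{\left(w{\left(1 \right)} \right)} - 79 = - 85 \left(\left(-2\right) \left(- \frac{1}{2}\right)\right) - 79 = \left(-85\right) 1 - 79 = -85 - 79 = -164$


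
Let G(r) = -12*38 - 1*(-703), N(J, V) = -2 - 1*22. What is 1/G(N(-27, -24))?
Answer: 1/247 ≈ 0.0040486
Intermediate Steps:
N(J, V) = -24 (N(J, V) = -2 - 22 = -24)
G(r) = 247 (G(r) = -456 + 703 = 247)
1/G(N(-27, -24)) = 1/247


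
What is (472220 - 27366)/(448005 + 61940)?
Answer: 444854/509945 ≈ 0.87236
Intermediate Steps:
(472220 - 27366)/(448005 + 61940) = 444854/509945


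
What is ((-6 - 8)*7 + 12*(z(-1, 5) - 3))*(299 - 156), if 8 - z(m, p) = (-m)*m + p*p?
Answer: -46618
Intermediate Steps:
z(m, p) = 8 + m² - p² (z(m, p) = 8 - ((-m)*m + p*p) = 8 - (-m² + p²) = 8 - (p² - m²) = 8 + (m² - p²) = 8 + m² - p²)
((-6 - 8)*7 + 12*(z(-1, 5) - 3))*(299 - 156) = ((-6 - 8)*7 + 12*((8 + (-1)² - 1*5²) - 3))*(299 - 156) = (-14*7 + 12*((8 + 1 - 1*25) - 3))*143 = (-98 + 12*((8 + 1 - 25) - 3))*143 = (-98 + 12*(-16 - 3))*143 = (-98 + 12*(-19))*143 = (-98 - 228)*143 = -326*143 = -46618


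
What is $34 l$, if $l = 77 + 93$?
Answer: $5780$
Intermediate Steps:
$l = 170$
$34 l = 34 \cdot 170 = 5780$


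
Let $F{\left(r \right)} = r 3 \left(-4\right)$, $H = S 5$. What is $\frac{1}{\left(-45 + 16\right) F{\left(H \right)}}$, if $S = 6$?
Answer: $\frac{1}{10440} \approx 9.5785 \cdot 10^{-5}$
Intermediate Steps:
$H = 30$ ($H = 6 \cdot 5 = 30$)
$F{\left(r \right)} = - 12 r$ ($F{\left(r \right)} = 3 r \left(-4\right) = - 12 r$)
$\frac{1}{\left(-45 + 16\right) F{\left(H \right)}} = \frac{1}{\left(-45 + 16\right) \left(\left(-12\right) 30\right)} = \frac{1}{\left(-29\right) \left(-360\right)} = \frac{1}{10440}$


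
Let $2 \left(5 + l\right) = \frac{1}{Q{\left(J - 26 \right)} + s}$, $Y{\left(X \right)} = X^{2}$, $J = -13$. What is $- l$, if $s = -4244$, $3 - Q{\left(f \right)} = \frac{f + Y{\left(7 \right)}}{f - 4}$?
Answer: $\frac{1823573}{364706} \approx 5.0001$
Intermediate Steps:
$Q{\left(f \right)} = 3 - \frac{49 + f}{-4 + f}$ ($Q{\left(f \right)} = 3 - \frac{f + 7^{2}}{f - 4} = 3 - \frac{f + 49}{f + \left(-12 + 8\right)} = 3 - \frac{49 + f}{f - 4} = 3 - \frac{49 + f}{-4 + f}$)
$l = - \frac{1823573}{364706}$ ($l = -5 + \frac{1}{2 \left(\frac{-61 + 2 \left(-13 - 26\right)}{-4 - 39} - 4244\right)} = -5 + \frac{1}{2 \left(\frac{-61 + 2 \left(-39\right)}{-4 - 39} - 4244\right)} = -5 + \frac{1}{2 \left(\frac{-61 - 78}{-43} - 4244\right)} = -5 + \frac{1}{2 \left(\left(- \frac{1}{43}\right) \left(-139\right) - 4244\right)} = -5 + \frac{1}{2 \left(\frac{139}{43} - 4244\right)} = -5 + \frac{1}{2 \left(- \frac{182353}{43}\right)} = -5 + \frac{1}{2} \left(- \frac{43}{182353}\right) = -5 - \frac{43}{364706} = - \frac{1823573}{364706} \approx -5.0001$)
$- l = \left(-1\right) \left(- \frac{1823573}{364706}\right) = \frac{1823573}{364706}$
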